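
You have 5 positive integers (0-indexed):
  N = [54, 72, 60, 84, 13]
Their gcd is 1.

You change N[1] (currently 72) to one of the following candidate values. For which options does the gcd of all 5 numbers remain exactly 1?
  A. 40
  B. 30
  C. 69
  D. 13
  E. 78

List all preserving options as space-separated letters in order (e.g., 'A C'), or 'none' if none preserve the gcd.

Old gcd = 1; gcd of others (without N[1]) = 1
New gcd for candidate v: gcd(1, v). Preserves old gcd iff gcd(1, v) = 1.
  Option A: v=40, gcd(1,40)=1 -> preserves
  Option B: v=30, gcd(1,30)=1 -> preserves
  Option C: v=69, gcd(1,69)=1 -> preserves
  Option D: v=13, gcd(1,13)=1 -> preserves
  Option E: v=78, gcd(1,78)=1 -> preserves

Answer: A B C D E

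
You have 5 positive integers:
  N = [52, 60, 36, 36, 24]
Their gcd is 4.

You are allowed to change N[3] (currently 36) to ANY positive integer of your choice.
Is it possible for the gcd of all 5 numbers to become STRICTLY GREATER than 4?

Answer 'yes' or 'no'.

Current gcd = 4
gcd of all OTHER numbers (without N[3]=36): gcd([52, 60, 36, 24]) = 4
The new gcd after any change is gcd(4, new_value).
This can be at most 4.
Since 4 = old gcd 4, the gcd can only stay the same or decrease.

Answer: no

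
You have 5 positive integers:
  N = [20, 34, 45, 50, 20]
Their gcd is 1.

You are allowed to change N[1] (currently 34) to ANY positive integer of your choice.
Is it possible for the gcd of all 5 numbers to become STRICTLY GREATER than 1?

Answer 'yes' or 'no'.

Answer: yes

Derivation:
Current gcd = 1
gcd of all OTHER numbers (without N[1]=34): gcd([20, 45, 50, 20]) = 5
The new gcd after any change is gcd(5, new_value).
This can be at most 5.
Since 5 > old gcd 1, the gcd CAN increase (e.g., set N[1] = 5).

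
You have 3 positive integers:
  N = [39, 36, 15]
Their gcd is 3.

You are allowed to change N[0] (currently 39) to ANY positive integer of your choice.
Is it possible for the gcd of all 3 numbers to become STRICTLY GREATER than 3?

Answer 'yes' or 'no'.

Current gcd = 3
gcd of all OTHER numbers (without N[0]=39): gcd([36, 15]) = 3
The new gcd after any change is gcd(3, new_value).
This can be at most 3.
Since 3 = old gcd 3, the gcd can only stay the same or decrease.

Answer: no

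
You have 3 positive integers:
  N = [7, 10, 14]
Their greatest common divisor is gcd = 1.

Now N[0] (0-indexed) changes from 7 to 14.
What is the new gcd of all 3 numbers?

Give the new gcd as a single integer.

Numbers: [7, 10, 14], gcd = 1
Change: index 0, 7 -> 14
gcd of the OTHER numbers (without index 0): gcd([10, 14]) = 2
New gcd = gcd(g_others, new_val) = gcd(2, 14) = 2

Answer: 2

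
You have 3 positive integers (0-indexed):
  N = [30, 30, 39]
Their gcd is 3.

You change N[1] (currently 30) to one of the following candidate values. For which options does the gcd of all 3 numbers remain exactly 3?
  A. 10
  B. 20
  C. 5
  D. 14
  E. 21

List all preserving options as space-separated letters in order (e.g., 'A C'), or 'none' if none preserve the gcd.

Answer: E

Derivation:
Old gcd = 3; gcd of others (without N[1]) = 3
New gcd for candidate v: gcd(3, v). Preserves old gcd iff gcd(3, v) = 3.
  Option A: v=10, gcd(3,10)=1 -> changes
  Option B: v=20, gcd(3,20)=1 -> changes
  Option C: v=5, gcd(3,5)=1 -> changes
  Option D: v=14, gcd(3,14)=1 -> changes
  Option E: v=21, gcd(3,21)=3 -> preserves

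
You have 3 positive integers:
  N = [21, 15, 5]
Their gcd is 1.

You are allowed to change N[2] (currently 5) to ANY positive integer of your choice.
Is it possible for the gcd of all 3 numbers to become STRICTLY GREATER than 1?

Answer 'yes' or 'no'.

Current gcd = 1
gcd of all OTHER numbers (without N[2]=5): gcd([21, 15]) = 3
The new gcd after any change is gcd(3, new_value).
This can be at most 3.
Since 3 > old gcd 1, the gcd CAN increase (e.g., set N[2] = 3).

Answer: yes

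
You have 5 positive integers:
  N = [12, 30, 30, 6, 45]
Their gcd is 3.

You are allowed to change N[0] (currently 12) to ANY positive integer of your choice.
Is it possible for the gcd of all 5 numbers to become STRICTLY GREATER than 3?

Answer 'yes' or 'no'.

Current gcd = 3
gcd of all OTHER numbers (without N[0]=12): gcd([30, 30, 6, 45]) = 3
The new gcd after any change is gcd(3, new_value).
This can be at most 3.
Since 3 = old gcd 3, the gcd can only stay the same or decrease.

Answer: no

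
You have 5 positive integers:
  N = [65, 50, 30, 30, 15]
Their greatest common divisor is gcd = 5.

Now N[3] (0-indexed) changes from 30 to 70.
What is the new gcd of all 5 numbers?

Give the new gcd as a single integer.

Numbers: [65, 50, 30, 30, 15], gcd = 5
Change: index 3, 30 -> 70
gcd of the OTHER numbers (without index 3): gcd([65, 50, 30, 15]) = 5
New gcd = gcd(g_others, new_val) = gcd(5, 70) = 5

Answer: 5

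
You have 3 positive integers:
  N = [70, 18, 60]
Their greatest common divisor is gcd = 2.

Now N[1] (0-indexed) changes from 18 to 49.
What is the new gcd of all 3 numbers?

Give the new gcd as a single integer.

Answer: 1

Derivation:
Numbers: [70, 18, 60], gcd = 2
Change: index 1, 18 -> 49
gcd of the OTHER numbers (without index 1): gcd([70, 60]) = 10
New gcd = gcd(g_others, new_val) = gcd(10, 49) = 1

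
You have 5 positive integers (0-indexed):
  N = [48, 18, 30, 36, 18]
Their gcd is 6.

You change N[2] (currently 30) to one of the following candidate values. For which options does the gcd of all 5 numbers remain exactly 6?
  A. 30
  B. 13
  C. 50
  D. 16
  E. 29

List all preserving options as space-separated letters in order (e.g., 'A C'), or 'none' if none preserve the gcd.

Old gcd = 6; gcd of others (without N[2]) = 6
New gcd for candidate v: gcd(6, v). Preserves old gcd iff gcd(6, v) = 6.
  Option A: v=30, gcd(6,30)=6 -> preserves
  Option B: v=13, gcd(6,13)=1 -> changes
  Option C: v=50, gcd(6,50)=2 -> changes
  Option D: v=16, gcd(6,16)=2 -> changes
  Option E: v=29, gcd(6,29)=1 -> changes

Answer: A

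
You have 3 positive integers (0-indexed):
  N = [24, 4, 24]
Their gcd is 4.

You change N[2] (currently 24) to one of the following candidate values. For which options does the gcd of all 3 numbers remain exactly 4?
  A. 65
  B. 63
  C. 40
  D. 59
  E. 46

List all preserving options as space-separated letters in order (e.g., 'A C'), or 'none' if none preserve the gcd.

Answer: C

Derivation:
Old gcd = 4; gcd of others (without N[2]) = 4
New gcd for candidate v: gcd(4, v). Preserves old gcd iff gcd(4, v) = 4.
  Option A: v=65, gcd(4,65)=1 -> changes
  Option B: v=63, gcd(4,63)=1 -> changes
  Option C: v=40, gcd(4,40)=4 -> preserves
  Option D: v=59, gcd(4,59)=1 -> changes
  Option E: v=46, gcd(4,46)=2 -> changes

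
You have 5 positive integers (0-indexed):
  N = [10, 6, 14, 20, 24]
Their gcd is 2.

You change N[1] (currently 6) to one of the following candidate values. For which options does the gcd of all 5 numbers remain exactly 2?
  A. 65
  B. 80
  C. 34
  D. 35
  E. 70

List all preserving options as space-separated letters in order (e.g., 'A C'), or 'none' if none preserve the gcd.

Answer: B C E

Derivation:
Old gcd = 2; gcd of others (without N[1]) = 2
New gcd for candidate v: gcd(2, v). Preserves old gcd iff gcd(2, v) = 2.
  Option A: v=65, gcd(2,65)=1 -> changes
  Option B: v=80, gcd(2,80)=2 -> preserves
  Option C: v=34, gcd(2,34)=2 -> preserves
  Option D: v=35, gcd(2,35)=1 -> changes
  Option E: v=70, gcd(2,70)=2 -> preserves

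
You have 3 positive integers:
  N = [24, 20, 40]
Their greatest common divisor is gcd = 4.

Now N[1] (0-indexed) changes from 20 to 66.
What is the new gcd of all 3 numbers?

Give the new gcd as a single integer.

Numbers: [24, 20, 40], gcd = 4
Change: index 1, 20 -> 66
gcd of the OTHER numbers (without index 1): gcd([24, 40]) = 8
New gcd = gcd(g_others, new_val) = gcd(8, 66) = 2

Answer: 2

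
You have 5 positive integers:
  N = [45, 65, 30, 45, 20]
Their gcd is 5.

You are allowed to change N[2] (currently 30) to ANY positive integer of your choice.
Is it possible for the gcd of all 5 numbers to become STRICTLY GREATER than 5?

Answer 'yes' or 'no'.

Current gcd = 5
gcd of all OTHER numbers (without N[2]=30): gcd([45, 65, 45, 20]) = 5
The new gcd after any change is gcd(5, new_value).
This can be at most 5.
Since 5 = old gcd 5, the gcd can only stay the same or decrease.

Answer: no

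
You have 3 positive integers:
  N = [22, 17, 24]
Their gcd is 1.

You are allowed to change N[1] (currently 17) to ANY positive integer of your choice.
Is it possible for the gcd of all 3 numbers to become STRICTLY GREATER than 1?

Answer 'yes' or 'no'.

Current gcd = 1
gcd of all OTHER numbers (without N[1]=17): gcd([22, 24]) = 2
The new gcd after any change is gcd(2, new_value).
This can be at most 2.
Since 2 > old gcd 1, the gcd CAN increase (e.g., set N[1] = 2).

Answer: yes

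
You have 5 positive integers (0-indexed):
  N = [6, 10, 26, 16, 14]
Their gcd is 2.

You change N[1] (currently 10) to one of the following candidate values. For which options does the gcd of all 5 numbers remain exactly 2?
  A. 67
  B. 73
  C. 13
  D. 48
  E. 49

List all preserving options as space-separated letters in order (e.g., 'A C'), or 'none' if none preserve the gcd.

Answer: D

Derivation:
Old gcd = 2; gcd of others (without N[1]) = 2
New gcd for candidate v: gcd(2, v). Preserves old gcd iff gcd(2, v) = 2.
  Option A: v=67, gcd(2,67)=1 -> changes
  Option B: v=73, gcd(2,73)=1 -> changes
  Option C: v=13, gcd(2,13)=1 -> changes
  Option D: v=48, gcd(2,48)=2 -> preserves
  Option E: v=49, gcd(2,49)=1 -> changes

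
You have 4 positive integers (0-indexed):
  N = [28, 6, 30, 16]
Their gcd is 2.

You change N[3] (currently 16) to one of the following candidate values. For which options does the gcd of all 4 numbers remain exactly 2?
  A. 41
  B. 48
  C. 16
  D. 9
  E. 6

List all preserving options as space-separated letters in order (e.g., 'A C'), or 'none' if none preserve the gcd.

Answer: B C E

Derivation:
Old gcd = 2; gcd of others (without N[3]) = 2
New gcd for candidate v: gcd(2, v). Preserves old gcd iff gcd(2, v) = 2.
  Option A: v=41, gcd(2,41)=1 -> changes
  Option B: v=48, gcd(2,48)=2 -> preserves
  Option C: v=16, gcd(2,16)=2 -> preserves
  Option D: v=9, gcd(2,9)=1 -> changes
  Option E: v=6, gcd(2,6)=2 -> preserves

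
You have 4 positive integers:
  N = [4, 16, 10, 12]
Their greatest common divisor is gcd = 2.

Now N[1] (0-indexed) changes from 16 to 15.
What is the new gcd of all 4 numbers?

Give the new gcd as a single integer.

Answer: 1

Derivation:
Numbers: [4, 16, 10, 12], gcd = 2
Change: index 1, 16 -> 15
gcd of the OTHER numbers (without index 1): gcd([4, 10, 12]) = 2
New gcd = gcd(g_others, new_val) = gcd(2, 15) = 1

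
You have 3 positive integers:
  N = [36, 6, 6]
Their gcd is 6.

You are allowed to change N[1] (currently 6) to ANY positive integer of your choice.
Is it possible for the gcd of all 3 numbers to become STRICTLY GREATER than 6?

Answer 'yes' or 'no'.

Current gcd = 6
gcd of all OTHER numbers (without N[1]=6): gcd([36, 6]) = 6
The new gcd after any change is gcd(6, new_value).
This can be at most 6.
Since 6 = old gcd 6, the gcd can only stay the same or decrease.

Answer: no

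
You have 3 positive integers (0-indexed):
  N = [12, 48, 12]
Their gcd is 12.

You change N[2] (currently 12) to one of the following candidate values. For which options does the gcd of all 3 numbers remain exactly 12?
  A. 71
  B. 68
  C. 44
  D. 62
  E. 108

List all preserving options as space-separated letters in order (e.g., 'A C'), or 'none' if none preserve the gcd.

Old gcd = 12; gcd of others (without N[2]) = 12
New gcd for candidate v: gcd(12, v). Preserves old gcd iff gcd(12, v) = 12.
  Option A: v=71, gcd(12,71)=1 -> changes
  Option B: v=68, gcd(12,68)=4 -> changes
  Option C: v=44, gcd(12,44)=4 -> changes
  Option D: v=62, gcd(12,62)=2 -> changes
  Option E: v=108, gcd(12,108)=12 -> preserves

Answer: E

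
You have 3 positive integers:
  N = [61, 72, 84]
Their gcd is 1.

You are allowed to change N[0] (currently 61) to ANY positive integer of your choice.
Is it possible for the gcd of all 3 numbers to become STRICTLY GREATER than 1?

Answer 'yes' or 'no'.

Current gcd = 1
gcd of all OTHER numbers (without N[0]=61): gcd([72, 84]) = 12
The new gcd after any change is gcd(12, new_value).
This can be at most 12.
Since 12 > old gcd 1, the gcd CAN increase (e.g., set N[0] = 12).

Answer: yes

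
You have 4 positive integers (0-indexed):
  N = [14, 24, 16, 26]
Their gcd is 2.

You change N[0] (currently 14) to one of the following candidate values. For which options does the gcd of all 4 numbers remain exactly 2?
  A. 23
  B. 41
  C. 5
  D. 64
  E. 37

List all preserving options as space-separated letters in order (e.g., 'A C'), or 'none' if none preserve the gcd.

Old gcd = 2; gcd of others (without N[0]) = 2
New gcd for candidate v: gcd(2, v). Preserves old gcd iff gcd(2, v) = 2.
  Option A: v=23, gcd(2,23)=1 -> changes
  Option B: v=41, gcd(2,41)=1 -> changes
  Option C: v=5, gcd(2,5)=1 -> changes
  Option D: v=64, gcd(2,64)=2 -> preserves
  Option E: v=37, gcd(2,37)=1 -> changes

Answer: D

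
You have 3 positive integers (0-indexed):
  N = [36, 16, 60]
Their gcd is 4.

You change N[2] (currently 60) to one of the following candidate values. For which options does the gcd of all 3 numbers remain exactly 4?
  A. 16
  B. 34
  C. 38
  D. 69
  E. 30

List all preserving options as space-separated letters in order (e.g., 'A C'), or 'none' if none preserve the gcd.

Old gcd = 4; gcd of others (without N[2]) = 4
New gcd for candidate v: gcd(4, v). Preserves old gcd iff gcd(4, v) = 4.
  Option A: v=16, gcd(4,16)=4 -> preserves
  Option B: v=34, gcd(4,34)=2 -> changes
  Option C: v=38, gcd(4,38)=2 -> changes
  Option D: v=69, gcd(4,69)=1 -> changes
  Option E: v=30, gcd(4,30)=2 -> changes

Answer: A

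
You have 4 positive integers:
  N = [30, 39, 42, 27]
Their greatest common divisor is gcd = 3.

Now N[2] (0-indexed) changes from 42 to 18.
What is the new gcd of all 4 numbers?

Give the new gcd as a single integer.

Numbers: [30, 39, 42, 27], gcd = 3
Change: index 2, 42 -> 18
gcd of the OTHER numbers (without index 2): gcd([30, 39, 27]) = 3
New gcd = gcd(g_others, new_val) = gcd(3, 18) = 3

Answer: 3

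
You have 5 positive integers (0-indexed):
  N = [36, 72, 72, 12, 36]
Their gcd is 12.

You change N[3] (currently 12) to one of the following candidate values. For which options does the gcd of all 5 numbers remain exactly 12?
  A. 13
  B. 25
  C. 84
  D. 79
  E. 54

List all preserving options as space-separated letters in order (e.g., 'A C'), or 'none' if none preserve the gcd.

Old gcd = 12; gcd of others (without N[3]) = 36
New gcd for candidate v: gcd(36, v). Preserves old gcd iff gcd(36, v) = 12.
  Option A: v=13, gcd(36,13)=1 -> changes
  Option B: v=25, gcd(36,25)=1 -> changes
  Option C: v=84, gcd(36,84)=12 -> preserves
  Option D: v=79, gcd(36,79)=1 -> changes
  Option E: v=54, gcd(36,54)=18 -> changes

Answer: C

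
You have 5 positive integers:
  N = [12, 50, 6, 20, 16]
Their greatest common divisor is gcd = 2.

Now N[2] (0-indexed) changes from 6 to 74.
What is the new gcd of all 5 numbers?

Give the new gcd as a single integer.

Answer: 2

Derivation:
Numbers: [12, 50, 6, 20, 16], gcd = 2
Change: index 2, 6 -> 74
gcd of the OTHER numbers (without index 2): gcd([12, 50, 20, 16]) = 2
New gcd = gcd(g_others, new_val) = gcd(2, 74) = 2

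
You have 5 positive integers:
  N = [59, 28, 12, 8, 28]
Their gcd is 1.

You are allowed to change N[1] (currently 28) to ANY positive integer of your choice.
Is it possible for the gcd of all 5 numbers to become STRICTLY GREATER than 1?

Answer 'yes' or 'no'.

Current gcd = 1
gcd of all OTHER numbers (without N[1]=28): gcd([59, 12, 8, 28]) = 1
The new gcd after any change is gcd(1, new_value).
This can be at most 1.
Since 1 = old gcd 1, the gcd can only stay the same or decrease.

Answer: no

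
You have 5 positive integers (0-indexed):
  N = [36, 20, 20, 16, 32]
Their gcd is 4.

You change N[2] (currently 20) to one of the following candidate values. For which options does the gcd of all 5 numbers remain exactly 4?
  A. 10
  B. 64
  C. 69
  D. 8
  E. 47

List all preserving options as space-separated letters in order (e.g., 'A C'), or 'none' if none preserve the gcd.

Old gcd = 4; gcd of others (without N[2]) = 4
New gcd for candidate v: gcd(4, v). Preserves old gcd iff gcd(4, v) = 4.
  Option A: v=10, gcd(4,10)=2 -> changes
  Option B: v=64, gcd(4,64)=4 -> preserves
  Option C: v=69, gcd(4,69)=1 -> changes
  Option D: v=8, gcd(4,8)=4 -> preserves
  Option E: v=47, gcd(4,47)=1 -> changes

Answer: B D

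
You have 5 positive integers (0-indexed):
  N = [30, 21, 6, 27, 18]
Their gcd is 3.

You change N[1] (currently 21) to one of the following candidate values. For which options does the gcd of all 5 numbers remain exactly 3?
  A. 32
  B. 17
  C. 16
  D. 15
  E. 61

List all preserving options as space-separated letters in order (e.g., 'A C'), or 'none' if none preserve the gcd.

Old gcd = 3; gcd of others (without N[1]) = 3
New gcd for candidate v: gcd(3, v). Preserves old gcd iff gcd(3, v) = 3.
  Option A: v=32, gcd(3,32)=1 -> changes
  Option B: v=17, gcd(3,17)=1 -> changes
  Option C: v=16, gcd(3,16)=1 -> changes
  Option D: v=15, gcd(3,15)=3 -> preserves
  Option E: v=61, gcd(3,61)=1 -> changes

Answer: D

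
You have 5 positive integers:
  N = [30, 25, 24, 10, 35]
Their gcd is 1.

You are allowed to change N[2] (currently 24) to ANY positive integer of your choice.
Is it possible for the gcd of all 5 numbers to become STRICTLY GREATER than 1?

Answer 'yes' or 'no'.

Current gcd = 1
gcd of all OTHER numbers (without N[2]=24): gcd([30, 25, 10, 35]) = 5
The new gcd after any change is gcd(5, new_value).
This can be at most 5.
Since 5 > old gcd 1, the gcd CAN increase (e.g., set N[2] = 5).

Answer: yes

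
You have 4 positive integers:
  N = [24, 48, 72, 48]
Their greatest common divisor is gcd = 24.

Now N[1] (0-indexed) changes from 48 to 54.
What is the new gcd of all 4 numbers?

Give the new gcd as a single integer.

Numbers: [24, 48, 72, 48], gcd = 24
Change: index 1, 48 -> 54
gcd of the OTHER numbers (without index 1): gcd([24, 72, 48]) = 24
New gcd = gcd(g_others, new_val) = gcd(24, 54) = 6

Answer: 6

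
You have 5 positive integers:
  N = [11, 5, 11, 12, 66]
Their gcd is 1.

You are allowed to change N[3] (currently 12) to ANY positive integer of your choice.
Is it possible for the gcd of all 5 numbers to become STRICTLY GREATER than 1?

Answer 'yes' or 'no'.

Current gcd = 1
gcd of all OTHER numbers (without N[3]=12): gcd([11, 5, 11, 66]) = 1
The new gcd after any change is gcd(1, new_value).
This can be at most 1.
Since 1 = old gcd 1, the gcd can only stay the same or decrease.

Answer: no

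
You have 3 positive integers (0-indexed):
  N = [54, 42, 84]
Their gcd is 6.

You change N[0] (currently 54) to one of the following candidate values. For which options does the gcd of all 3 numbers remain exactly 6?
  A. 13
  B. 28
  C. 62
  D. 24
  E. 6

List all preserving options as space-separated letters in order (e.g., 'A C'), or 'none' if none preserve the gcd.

Answer: D E

Derivation:
Old gcd = 6; gcd of others (without N[0]) = 42
New gcd for candidate v: gcd(42, v). Preserves old gcd iff gcd(42, v) = 6.
  Option A: v=13, gcd(42,13)=1 -> changes
  Option B: v=28, gcd(42,28)=14 -> changes
  Option C: v=62, gcd(42,62)=2 -> changes
  Option D: v=24, gcd(42,24)=6 -> preserves
  Option E: v=6, gcd(42,6)=6 -> preserves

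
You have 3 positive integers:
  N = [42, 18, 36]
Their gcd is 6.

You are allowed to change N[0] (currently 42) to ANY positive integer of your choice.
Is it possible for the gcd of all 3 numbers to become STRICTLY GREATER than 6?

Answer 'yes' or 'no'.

Answer: yes

Derivation:
Current gcd = 6
gcd of all OTHER numbers (without N[0]=42): gcd([18, 36]) = 18
The new gcd after any change is gcd(18, new_value).
This can be at most 18.
Since 18 > old gcd 6, the gcd CAN increase (e.g., set N[0] = 18).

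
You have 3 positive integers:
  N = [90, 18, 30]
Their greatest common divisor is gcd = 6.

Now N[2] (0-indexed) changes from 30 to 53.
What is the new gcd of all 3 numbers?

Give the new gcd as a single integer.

Answer: 1

Derivation:
Numbers: [90, 18, 30], gcd = 6
Change: index 2, 30 -> 53
gcd of the OTHER numbers (without index 2): gcd([90, 18]) = 18
New gcd = gcd(g_others, new_val) = gcd(18, 53) = 1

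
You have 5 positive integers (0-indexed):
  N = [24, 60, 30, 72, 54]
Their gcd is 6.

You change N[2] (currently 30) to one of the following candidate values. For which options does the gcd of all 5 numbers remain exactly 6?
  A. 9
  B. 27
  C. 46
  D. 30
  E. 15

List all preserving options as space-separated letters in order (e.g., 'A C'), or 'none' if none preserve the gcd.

Old gcd = 6; gcd of others (without N[2]) = 6
New gcd for candidate v: gcd(6, v). Preserves old gcd iff gcd(6, v) = 6.
  Option A: v=9, gcd(6,9)=3 -> changes
  Option B: v=27, gcd(6,27)=3 -> changes
  Option C: v=46, gcd(6,46)=2 -> changes
  Option D: v=30, gcd(6,30)=6 -> preserves
  Option E: v=15, gcd(6,15)=3 -> changes

Answer: D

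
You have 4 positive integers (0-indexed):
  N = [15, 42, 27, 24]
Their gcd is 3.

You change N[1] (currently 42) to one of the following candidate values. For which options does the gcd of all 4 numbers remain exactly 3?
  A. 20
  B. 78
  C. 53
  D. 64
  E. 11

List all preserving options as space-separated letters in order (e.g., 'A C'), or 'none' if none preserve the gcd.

Answer: B

Derivation:
Old gcd = 3; gcd of others (without N[1]) = 3
New gcd for candidate v: gcd(3, v). Preserves old gcd iff gcd(3, v) = 3.
  Option A: v=20, gcd(3,20)=1 -> changes
  Option B: v=78, gcd(3,78)=3 -> preserves
  Option C: v=53, gcd(3,53)=1 -> changes
  Option D: v=64, gcd(3,64)=1 -> changes
  Option E: v=11, gcd(3,11)=1 -> changes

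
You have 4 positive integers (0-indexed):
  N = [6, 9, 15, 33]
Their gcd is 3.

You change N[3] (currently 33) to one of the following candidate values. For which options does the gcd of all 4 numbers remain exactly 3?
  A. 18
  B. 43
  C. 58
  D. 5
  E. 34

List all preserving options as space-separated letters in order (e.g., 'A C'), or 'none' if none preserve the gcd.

Answer: A

Derivation:
Old gcd = 3; gcd of others (without N[3]) = 3
New gcd for candidate v: gcd(3, v). Preserves old gcd iff gcd(3, v) = 3.
  Option A: v=18, gcd(3,18)=3 -> preserves
  Option B: v=43, gcd(3,43)=1 -> changes
  Option C: v=58, gcd(3,58)=1 -> changes
  Option D: v=5, gcd(3,5)=1 -> changes
  Option E: v=34, gcd(3,34)=1 -> changes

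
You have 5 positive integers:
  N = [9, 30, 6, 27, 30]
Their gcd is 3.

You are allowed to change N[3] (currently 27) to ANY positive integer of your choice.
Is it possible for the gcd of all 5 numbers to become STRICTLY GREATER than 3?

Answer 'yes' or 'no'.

Current gcd = 3
gcd of all OTHER numbers (without N[3]=27): gcd([9, 30, 6, 30]) = 3
The new gcd after any change is gcd(3, new_value).
This can be at most 3.
Since 3 = old gcd 3, the gcd can only stay the same or decrease.

Answer: no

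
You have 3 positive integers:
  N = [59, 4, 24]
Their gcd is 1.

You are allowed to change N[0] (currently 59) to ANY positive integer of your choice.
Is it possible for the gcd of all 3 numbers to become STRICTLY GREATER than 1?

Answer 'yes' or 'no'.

Current gcd = 1
gcd of all OTHER numbers (without N[0]=59): gcd([4, 24]) = 4
The new gcd after any change is gcd(4, new_value).
This can be at most 4.
Since 4 > old gcd 1, the gcd CAN increase (e.g., set N[0] = 4).

Answer: yes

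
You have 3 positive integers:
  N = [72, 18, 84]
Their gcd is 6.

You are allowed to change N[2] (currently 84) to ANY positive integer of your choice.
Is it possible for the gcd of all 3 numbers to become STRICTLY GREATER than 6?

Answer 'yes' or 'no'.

Current gcd = 6
gcd of all OTHER numbers (without N[2]=84): gcd([72, 18]) = 18
The new gcd after any change is gcd(18, new_value).
This can be at most 18.
Since 18 > old gcd 6, the gcd CAN increase (e.g., set N[2] = 18).

Answer: yes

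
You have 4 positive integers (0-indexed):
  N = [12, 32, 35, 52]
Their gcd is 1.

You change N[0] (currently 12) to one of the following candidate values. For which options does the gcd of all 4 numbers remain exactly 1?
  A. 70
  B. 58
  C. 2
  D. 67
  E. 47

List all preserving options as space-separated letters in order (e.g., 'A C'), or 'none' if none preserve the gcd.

Old gcd = 1; gcd of others (without N[0]) = 1
New gcd for candidate v: gcd(1, v). Preserves old gcd iff gcd(1, v) = 1.
  Option A: v=70, gcd(1,70)=1 -> preserves
  Option B: v=58, gcd(1,58)=1 -> preserves
  Option C: v=2, gcd(1,2)=1 -> preserves
  Option D: v=67, gcd(1,67)=1 -> preserves
  Option E: v=47, gcd(1,47)=1 -> preserves

Answer: A B C D E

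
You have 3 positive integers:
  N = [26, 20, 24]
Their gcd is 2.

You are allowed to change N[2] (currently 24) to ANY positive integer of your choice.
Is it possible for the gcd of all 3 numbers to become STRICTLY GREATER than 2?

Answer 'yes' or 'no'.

Answer: no

Derivation:
Current gcd = 2
gcd of all OTHER numbers (without N[2]=24): gcd([26, 20]) = 2
The new gcd after any change is gcd(2, new_value).
This can be at most 2.
Since 2 = old gcd 2, the gcd can only stay the same or decrease.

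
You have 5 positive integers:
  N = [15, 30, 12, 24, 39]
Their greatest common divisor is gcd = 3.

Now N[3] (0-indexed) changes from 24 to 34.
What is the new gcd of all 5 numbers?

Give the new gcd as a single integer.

Answer: 1

Derivation:
Numbers: [15, 30, 12, 24, 39], gcd = 3
Change: index 3, 24 -> 34
gcd of the OTHER numbers (without index 3): gcd([15, 30, 12, 39]) = 3
New gcd = gcd(g_others, new_val) = gcd(3, 34) = 1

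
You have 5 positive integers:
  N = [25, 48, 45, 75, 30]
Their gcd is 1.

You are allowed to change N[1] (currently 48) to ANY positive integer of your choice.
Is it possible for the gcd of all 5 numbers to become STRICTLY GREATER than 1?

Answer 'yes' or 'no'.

Current gcd = 1
gcd of all OTHER numbers (without N[1]=48): gcd([25, 45, 75, 30]) = 5
The new gcd after any change is gcd(5, new_value).
This can be at most 5.
Since 5 > old gcd 1, the gcd CAN increase (e.g., set N[1] = 5).

Answer: yes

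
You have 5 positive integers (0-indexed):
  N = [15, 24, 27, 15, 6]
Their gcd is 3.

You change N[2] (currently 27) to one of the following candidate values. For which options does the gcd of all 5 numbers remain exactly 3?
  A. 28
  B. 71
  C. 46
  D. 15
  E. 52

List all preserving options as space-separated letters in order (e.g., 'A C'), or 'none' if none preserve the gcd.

Answer: D

Derivation:
Old gcd = 3; gcd of others (without N[2]) = 3
New gcd for candidate v: gcd(3, v). Preserves old gcd iff gcd(3, v) = 3.
  Option A: v=28, gcd(3,28)=1 -> changes
  Option B: v=71, gcd(3,71)=1 -> changes
  Option C: v=46, gcd(3,46)=1 -> changes
  Option D: v=15, gcd(3,15)=3 -> preserves
  Option E: v=52, gcd(3,52)=1 -> changes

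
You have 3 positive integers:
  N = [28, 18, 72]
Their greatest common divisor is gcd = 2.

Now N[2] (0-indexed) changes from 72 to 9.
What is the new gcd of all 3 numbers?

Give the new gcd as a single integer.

Answer: 1

Derivation:
Numbers: [28, 18, 72], gcd = 2
Change: index 2, 72 -> 9
gcd of the OTHER numbers (without index 2): gcd([28, 18]) = 2
New gcd = gcd(g_others, new_val) = gcd(2, 9) = 1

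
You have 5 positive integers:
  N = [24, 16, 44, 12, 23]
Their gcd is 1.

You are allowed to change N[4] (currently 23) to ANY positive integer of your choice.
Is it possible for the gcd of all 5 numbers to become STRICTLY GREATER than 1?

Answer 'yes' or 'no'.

Answer: yes

Derivation:
Current gcd = 1
gcd of all OTHER numbers (without N[4]=23): gcd([24, 16, 44, 12]) = 4
The new gcd after any change is gcd(4, new_value).
This can be at most 4.
Since 4 > old gcd 1, the gcd CAN increase (e.g., set N[4] = 4).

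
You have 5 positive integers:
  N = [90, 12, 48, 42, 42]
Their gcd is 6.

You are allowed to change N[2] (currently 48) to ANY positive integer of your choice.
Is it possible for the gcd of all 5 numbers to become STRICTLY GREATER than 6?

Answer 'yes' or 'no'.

Answer: no

Derivation:
Current gcd = 6
gcd of all OTHER numbers (without N[2]=48): gcd([90, 12, 42, 42]) = 6
The new gcd after any change is gcd(6, new_value).
This can be at most 6.
Since 6 = old gcd 6, the gcd can only stay the same or decrease.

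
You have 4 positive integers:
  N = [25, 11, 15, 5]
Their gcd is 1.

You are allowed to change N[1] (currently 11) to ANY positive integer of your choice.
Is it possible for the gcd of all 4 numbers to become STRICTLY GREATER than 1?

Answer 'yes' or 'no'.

Current gcd = 1
gcd of all OTHER numbers (without N[1]=11): gcd([25, 15, 5]) = 5
The new gcd after any change is gcd(5, new_value).
This can be at most 5.
Since 5 > old gcd 1, the gcd CAN increase (e.g., set N[1] = 5).

Answer: yes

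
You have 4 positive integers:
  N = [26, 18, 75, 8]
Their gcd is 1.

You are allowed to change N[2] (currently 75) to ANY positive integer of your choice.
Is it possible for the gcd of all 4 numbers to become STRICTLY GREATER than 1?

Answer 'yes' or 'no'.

Answer: yes

Derivation:
Current gcd = 1
gcd of all OTHER numbers (without N[2]=75): gcd([26, 18, 8]) = 2
The new gcd after any change is gcd(2, new_value).
This can be at most 2.
Since 2 > old gcd 1, the gcd CAN increase (e.g., set N[2] = 2).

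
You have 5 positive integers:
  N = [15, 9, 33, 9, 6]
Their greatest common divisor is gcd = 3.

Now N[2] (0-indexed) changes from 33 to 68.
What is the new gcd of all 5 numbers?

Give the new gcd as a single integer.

Numbers: [15, 9, 33, 9, 6], gcd = 3
Change: index 2, 33 -> 68
gcd of the OTHER numbers (without index 2): gcd([15, 9, 9, 6]) = 3
New gcd = gcd(g_others, new_val) = gcd(3, 68) = 1

Answer: 1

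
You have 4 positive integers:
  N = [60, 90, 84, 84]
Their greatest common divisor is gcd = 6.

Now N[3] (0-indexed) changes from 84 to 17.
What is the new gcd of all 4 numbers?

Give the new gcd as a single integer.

Numbers: [60, 90, 84, 84], gcd = 6
Change: index 3, 84 -> 17
gcd of the OTHER numbers (without index 3): gcd([60, 90, 84]) = 6
New gcd = gcd(g_others, new_val) = gcd(6, 17) = 1

Answer: 1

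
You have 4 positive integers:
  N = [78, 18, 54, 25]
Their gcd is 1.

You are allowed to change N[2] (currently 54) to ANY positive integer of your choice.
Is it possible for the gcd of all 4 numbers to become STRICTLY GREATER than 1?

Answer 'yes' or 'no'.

Current gcd = 1
gcd of all OTHER numbers (without N[2]=54): gcd([78, 18, 25]) = 1
The new gcd after any change is gcd(1, new_value).
This can be at most 1.
Since 1 = old gcd 1, the gcd can only stay the same or decrease.

Answer: no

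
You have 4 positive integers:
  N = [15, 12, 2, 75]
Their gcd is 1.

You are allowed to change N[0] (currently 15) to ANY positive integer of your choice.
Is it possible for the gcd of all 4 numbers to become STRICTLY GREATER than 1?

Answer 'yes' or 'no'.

Current gcd = 1
gcd of all OTHER numbers (without N[0]=15): gcd([12, 2, 75]) = 1
The new gcd after any change is gcd(1, new_value).
This can be at most 1.
Since 1 = old gcd 1, the gcd can only stay the same or decrease.

Answer: no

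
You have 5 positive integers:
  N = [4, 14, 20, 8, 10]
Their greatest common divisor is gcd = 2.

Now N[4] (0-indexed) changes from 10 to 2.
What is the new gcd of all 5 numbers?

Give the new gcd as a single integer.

Answer: 2

Derivation:
Numbers: [4, 14, 20, 8, 10], gcd = 2
Change: index 4, 10 -> 2
gcd of the OTHER numbers (without index 4): gcd([4, 14, 20, 8]) = 2
New gcd = gcd(g_others, new_val) = gcd(2, 2) = 2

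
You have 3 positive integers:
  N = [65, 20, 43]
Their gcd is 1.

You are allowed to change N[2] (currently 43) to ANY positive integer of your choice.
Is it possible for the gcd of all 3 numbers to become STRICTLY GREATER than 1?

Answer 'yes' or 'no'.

Answer: yes

Derivation:
Current gcd = 1
gcd of all OTHER numbers (without N[2]=43): gcd([65, 20]) = 5
The new gcd after any change is gcd(5, new_value).
This can be at most 5.
Since 5 > old gcd 1, the gcd CAN increase (e.g., set N[2] = 5).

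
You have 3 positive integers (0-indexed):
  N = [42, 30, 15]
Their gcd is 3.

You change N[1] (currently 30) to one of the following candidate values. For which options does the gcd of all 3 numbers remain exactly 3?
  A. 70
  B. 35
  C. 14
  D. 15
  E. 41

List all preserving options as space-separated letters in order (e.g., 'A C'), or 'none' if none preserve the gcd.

Old gcd = 3; gcd of others (without N[1]) = 3
New gcd for candidate v: gcd(3, v). Preserves old gcd iff gcd(3, v) = 3.
  Option A: v=70, gcd(3,70)=1 -> changes
  Option B: v=35, gcd(3,35)=1 -> changes
  Option C: v=14, gcd(3,14)=1 -> changes
  Option D: v=15, gcd(3,15)=3 -> preserves
  Option E: v=41, gcd(3,41)=1 -> changes

Answer: D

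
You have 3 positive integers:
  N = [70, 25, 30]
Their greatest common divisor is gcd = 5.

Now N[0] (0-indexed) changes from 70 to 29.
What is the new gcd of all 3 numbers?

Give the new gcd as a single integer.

Numbers: [70, 25, 30], gcd = 5
Change: index 0, 70 -> 29
gcd of the OTHER numbers (without index 0): gcd([25, 30]) = 5
New gcd = gcd(g_others, new_val) = gcd(5, 29) = 1

Answer: 1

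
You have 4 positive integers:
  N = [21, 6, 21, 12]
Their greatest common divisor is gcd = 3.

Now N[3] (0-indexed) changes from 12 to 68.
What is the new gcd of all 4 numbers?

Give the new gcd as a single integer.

Numbers: [21, 6, 21, 12], gcd = 3
Change: index 3, 12 -> 68
gcd of the OTHER numbers (without index 3): gcd([21, 6, 21]) = 3
New gcd = gcd(g_others, new_val) = gcd(3, 68) = 1

Answer: 1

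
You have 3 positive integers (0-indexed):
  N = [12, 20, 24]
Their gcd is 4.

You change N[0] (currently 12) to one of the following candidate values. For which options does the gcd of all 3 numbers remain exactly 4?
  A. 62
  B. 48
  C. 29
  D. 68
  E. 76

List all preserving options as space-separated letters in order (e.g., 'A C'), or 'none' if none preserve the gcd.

Old gcd = 4; gcd of others (without N[0]) = 4
New gcd for candidate v: gcd(4, v). Preserves old gcd iff gcd(4, v) = 4.
  Option A: v=62, gcd(4,62)=2 -> changes
  Option B: v=48, gcd(4,48)=4 -> preserves
  Option C: v=29, gcd(4,29)=1 -> changes
  Option D: v=68, gcd(4,68)=4 -> preserves
  Option E: v=76, gcd(4,76)=4 -> preserves

Answer: B D E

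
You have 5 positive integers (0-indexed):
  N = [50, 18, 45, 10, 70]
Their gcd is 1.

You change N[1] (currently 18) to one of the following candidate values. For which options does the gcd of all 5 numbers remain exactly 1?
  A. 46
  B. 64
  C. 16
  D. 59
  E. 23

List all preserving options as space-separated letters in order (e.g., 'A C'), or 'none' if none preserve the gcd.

Answer: A B C D E

Derivation:
Old gcd = 1; gcd of others (without N[1]) = 5
New gcd for candidate v: gcd(5, v). Preserves old gcd iff gcd(5, v) = 1.
  Option A: v=46, gcd(5,46)=1 -> preserves
  Option B: v=64, gcd(5,64)=1 -> preserves
  Option C: v=16, gcd(5,16)=1 -> preserves
  Option D: v=59, gcd(5,59)=1 -> preserves
  Option E: v=23, gcd(5,23)=1 -> preserves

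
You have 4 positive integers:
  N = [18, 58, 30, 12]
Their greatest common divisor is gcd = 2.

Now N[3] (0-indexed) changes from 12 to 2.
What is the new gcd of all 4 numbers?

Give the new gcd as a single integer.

Answer: 2

Derivation:
Numbers: [18, 58, 30, 12], gcd = 2
Change: index 3, 12 -> 2
gcd of the OTHER numbers (without index 3): gcd([18, 58, 30]) = 2
New gcd = gcd(g_others, new_val) = gcd(2, 2) = 2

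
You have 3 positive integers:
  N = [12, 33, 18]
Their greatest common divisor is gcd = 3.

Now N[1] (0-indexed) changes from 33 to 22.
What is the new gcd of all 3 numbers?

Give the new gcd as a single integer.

Answer: 2

Derivation:
Numbers: [12, 33, 18], gcd = 3
Change: index 1, 33 -> 22
gcd of the OTHER numbers (without index 1): gcd([12, 18]) = 6
New gcd = gcd(g_others, new_val) = gcd(6, 22) = 2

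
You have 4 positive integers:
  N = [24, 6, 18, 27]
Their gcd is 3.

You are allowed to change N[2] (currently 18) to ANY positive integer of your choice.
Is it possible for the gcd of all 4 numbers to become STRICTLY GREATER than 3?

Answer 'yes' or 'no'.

Answer: no

Derivation:
Current gcd = 3
gcd of all OTHER numbers (without N[2]=18): gcd([24, 6, 27]) = 3
The new gcd after any change is gcd(3, new_value).
This can be at most 3.
Since 3 = old gcd 3, the gcd can only stay the same or decrease.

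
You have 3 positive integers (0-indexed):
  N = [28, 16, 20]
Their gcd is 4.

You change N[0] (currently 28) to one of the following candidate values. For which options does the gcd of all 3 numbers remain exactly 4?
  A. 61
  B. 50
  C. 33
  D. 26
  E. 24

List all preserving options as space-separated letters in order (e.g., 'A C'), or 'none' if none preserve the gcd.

Answer: E

Derivation:
Old gcd = 4; gcd of others (without N[0]) = 4
New gcd for candidate v: gcd(4, v). Preserves old gcd iff gcd(4, v) = 4.
  Option A: v=61, gcd(4,61)=1 -> changes
  Option B: v=50, gcd(4,50)=2 -> changes
  Option C: v=33, gcd(4,33)=1 -> changes
  Option D: v=26, gcd(4,26)=2 -> changes
  Option E: v=24, gcd(4,24)=4 -> preserves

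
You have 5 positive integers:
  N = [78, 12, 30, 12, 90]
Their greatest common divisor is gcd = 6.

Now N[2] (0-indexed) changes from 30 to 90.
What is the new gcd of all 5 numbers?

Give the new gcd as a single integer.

Numbers: [78, 12, 30, 12, 90], gcd = 6
Change: index 2, 30 -> 90
gcd of the OTHER numbers (without index 2): gcd([78, 12, 12, 90]) = 6
New gcd = gcd(g_others, new_val) = gcd(6, 90) = 6

Answer: 6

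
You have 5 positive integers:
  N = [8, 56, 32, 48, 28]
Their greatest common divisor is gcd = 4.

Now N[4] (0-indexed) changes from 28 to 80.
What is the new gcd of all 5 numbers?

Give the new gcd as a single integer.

Answer: 8

Derivation:
Numbers: [8, 56, 32, 48, 28], gcd = 4
Change: index 4, 28 -> 80
gcd of the OTHER numbers (without index 4): gcd([8, 56, 32, 48]) = 8
New gcd = gcd(g_others, new_val) = gcd(8, 80) = 8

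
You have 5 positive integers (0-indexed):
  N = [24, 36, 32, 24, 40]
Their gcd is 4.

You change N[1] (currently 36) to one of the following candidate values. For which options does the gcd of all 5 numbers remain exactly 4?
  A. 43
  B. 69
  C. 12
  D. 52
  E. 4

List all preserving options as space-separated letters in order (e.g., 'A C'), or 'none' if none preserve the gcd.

Old gcd = 4; gcd of others (without N[1]) = 8
New gcd for candidate v: gcd(8, v). Preserves old gcd iff gcd(8, v) = 4.
  Option A: v=43, gcd(8,43)=1 -> changes
  Option B: v=69, gcd(8,69)=1 -> changes
  Option C: v=12, gcd(8,12)=4 -> preserves
  Option D: v=52, gcd(8,52)=4 -> preserves
  Option E: v=4, gcd(8,4)=4 -> preserves

Answer: C D E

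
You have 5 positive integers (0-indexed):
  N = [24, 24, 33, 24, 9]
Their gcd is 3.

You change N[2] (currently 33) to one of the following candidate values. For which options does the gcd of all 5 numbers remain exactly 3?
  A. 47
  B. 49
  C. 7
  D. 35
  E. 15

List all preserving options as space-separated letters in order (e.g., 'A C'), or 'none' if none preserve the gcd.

Answer: E

Derivation:
Old gcd = 3; gcd of others (without N[2]) = 3
New gcd for candidate v: gcd(3, v). Preserves old gcd iff gcd(3, v) = 3.
  Option A: v=47, gcd(3,47)=1 -> changes
  Option B: v=49, gcd(3,49)=1 -> changes
  Option C: v=7, gcd(3,7)=1 -> changes
  Option D: v=35, gcd(3,35)=1 -> changes
  Option E: v=15, gcd(3,15)=3 -> preserves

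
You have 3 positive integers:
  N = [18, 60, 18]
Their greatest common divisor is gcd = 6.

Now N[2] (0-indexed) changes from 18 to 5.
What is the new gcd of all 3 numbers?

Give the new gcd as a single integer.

Answer: 1

Derivation:
Numbers: [18, 60, 18], gcd = 6
Change: index 2, 18 -> 5
gcd of the OTHER numbers (without index 2): gcd([18, 60]) = 6
New gcd = gcd(g_others, new_val) = gcd(6, 5) = 1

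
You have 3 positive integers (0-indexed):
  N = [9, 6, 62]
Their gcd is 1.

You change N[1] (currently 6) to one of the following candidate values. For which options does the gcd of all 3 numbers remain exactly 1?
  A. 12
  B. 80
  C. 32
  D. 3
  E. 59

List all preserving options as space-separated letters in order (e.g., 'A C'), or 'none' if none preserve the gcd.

Answer: A B C D E

Derivation:
Old gcd = 1; gcd of others (without N[1]) = 1
New gcd for candidate v: gcd(1, v). Preserves old gcd iff gcd(1, v) = 1.
  Option A: v=12, gcd(1,12)=1 -> preserves
  Option B: v=80, gcd(1,80)=1 -> preserves
  Option C: v=32, gcd(1,32)=1 -> preserves
  Option D: v=3, gcd(1,3)=1 -> preserves
  Option E: v=59, gcd(1,59)=1 -> preserves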